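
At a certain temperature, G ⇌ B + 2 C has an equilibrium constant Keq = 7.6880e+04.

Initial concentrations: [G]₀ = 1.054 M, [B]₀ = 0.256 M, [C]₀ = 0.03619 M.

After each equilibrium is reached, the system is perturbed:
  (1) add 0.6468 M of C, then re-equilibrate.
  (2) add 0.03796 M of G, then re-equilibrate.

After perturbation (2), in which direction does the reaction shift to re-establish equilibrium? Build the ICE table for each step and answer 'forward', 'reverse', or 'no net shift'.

Q₀ = 3.1811e-04 vs Keq = 7.6880e+04 ⇒ Q<K, forward
Step 1:
                    G           B           C
  I             1.054       0.256     0.03619
  C            -1.054       1.054       2.108
  E        7.8324e-05        1.31       2.144
  solve Keq expr → x = 1.054; check Q = 7.6880e+04
Then add 0.6468 M of C.
Step 2:
                    G           B           C
  I        7.8324e-05        1.31       2.791
  C        5.4369e-05 -5.4369e-05 -1.0874e-04
  E        1.3269e-04        1.31       2.791
  solve Keq expr → x = -5.4369e-05; check Q = 7.6880e+04
Then add 0.03796 M of G.
Step 3:
                    G           B           C
  I           0.03809        1.31       2.791
  C          -0.03795     0.03795      0.0759
  E        1.4406e-04       1.348       2.867
  solve Keq expr → x = 0.03795; check Q = 7.6880e+04

Direction: forward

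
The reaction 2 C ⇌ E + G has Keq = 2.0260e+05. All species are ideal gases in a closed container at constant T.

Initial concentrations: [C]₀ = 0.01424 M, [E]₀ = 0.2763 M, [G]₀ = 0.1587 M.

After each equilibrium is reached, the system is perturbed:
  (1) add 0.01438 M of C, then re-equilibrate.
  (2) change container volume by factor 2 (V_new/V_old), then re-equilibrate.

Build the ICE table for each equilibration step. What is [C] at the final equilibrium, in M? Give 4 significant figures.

Q₀ = 216.2 vs Keq = 2.0260e+05 ⇒ Q<K, forward
Step 1:
                    C           E           G
  init        0.01424      0.2763      0.1587
  Δ          -0.01376    0.006879    0.006879
  eq       4.8108e-04      0.2832      0.1656
  solve Keq expr → x = 0.006879; check Q = 2.0260e+05
Then add 0.01438 M of C.
Step 2:
                    C           E           G
  init        0.01486      0.2832      0.1656
  Δ          -0.01436    0.007182    0.007182
  eq       4.9759e-04      0.2904      0.1728
  solve Keq expr → x = 0.007182; check Q = 2.0260e+05
Then change container volume by factor 2 (V_new/V_old).
Step 3:
                    C           E           G
  init     2.4880e-04      0.1452     0.08638
  Δ                 0           0           0
  eq       2.4880e-04      0.1452     0.08638
  solve Keq expr → x = 0; check Q = 2.0260e+05

[C]_eq = 2.4880e-04 M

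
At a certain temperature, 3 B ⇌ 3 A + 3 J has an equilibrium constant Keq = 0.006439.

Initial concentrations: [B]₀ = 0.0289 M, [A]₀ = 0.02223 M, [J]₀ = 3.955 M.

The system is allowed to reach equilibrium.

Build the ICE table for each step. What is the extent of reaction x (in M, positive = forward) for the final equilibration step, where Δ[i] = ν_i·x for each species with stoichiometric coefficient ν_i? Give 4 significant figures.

Q₀ = 28.16 vs Keq = 0.006439 ⇒ Q>K, reverse
Step 1:
                    B           A           J
  I            0.0289     0.02223       3.955
  C           0.01992    -0.01992    -0.01992
  E           0.04882    0.002308       3.935
  solve Keq expr → x = -0.006641; check Q = 0.006439

x = -0.006641 M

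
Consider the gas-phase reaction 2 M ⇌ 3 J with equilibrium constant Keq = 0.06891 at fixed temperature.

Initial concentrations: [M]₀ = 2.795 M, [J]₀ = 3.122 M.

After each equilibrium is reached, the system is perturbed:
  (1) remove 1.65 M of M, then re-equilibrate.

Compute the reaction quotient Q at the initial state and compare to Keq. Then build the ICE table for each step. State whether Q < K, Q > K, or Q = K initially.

Q₀ = 3.895; Q > K (proceeds reverse)

Q₀ = 3.895 vs Keq = 0.06891 ⇒ Q>K, reverse
Step 1:
                    M           J
  init          2.795       3.122
  Δ             1.373       -2.06
  eq            4.168       1.062
  solve Keq expr → x = -0.6867; check Q = 0.06891
Then remove 1.65 M of M.
Step 2:
                    M           J
  init          2.518       1.062
  Δ            0.1784     -0.2676
  eq            2.697      0.7943
  solve Keq expr → x = -0.08919; check Q = 0.06891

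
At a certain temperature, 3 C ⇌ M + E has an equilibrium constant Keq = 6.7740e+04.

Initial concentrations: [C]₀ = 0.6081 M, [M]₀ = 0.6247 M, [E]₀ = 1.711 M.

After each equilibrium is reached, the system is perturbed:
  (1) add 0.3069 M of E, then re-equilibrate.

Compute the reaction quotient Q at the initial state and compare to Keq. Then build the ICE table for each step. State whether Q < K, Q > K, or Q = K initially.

Q₀ = 4.753; Q < K (proceeds forward)

Q₀ = 4.753 vs Keq = 6.7740e+04 ⇒ Q<K, forward
Step 1:
                  C         M         E
  init       0.6081    0.6247     1.711
  Δ         -0.5797    0.1932    0.1932
  eq        0.02844    0.8179     1.904
  solve Keq expr → x = 0.1932; check Q = 6.7740e+04
Then add 0.3069 M of E.
Step 2:
                  C         M         E
  init      0.02844    0.8179     2.211
  Δ        0.001444 -4.8139e-04 -4.8139e-04
  eq        0.02988    0.8174     2.211
  solve Keq expr → x = -4.8139e-04; check Q = 6.7740e+04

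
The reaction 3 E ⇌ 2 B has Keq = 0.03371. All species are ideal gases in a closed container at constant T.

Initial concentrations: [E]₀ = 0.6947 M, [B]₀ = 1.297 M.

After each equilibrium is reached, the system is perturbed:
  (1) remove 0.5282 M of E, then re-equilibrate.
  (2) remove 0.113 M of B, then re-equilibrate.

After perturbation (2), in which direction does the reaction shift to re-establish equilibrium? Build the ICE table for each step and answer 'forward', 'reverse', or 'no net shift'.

Direction: forward

Q₀ = 5.018 vs Keq = 0.03371 ⇒ Q>K, reverse
Step 1:
                    E           B
  Initial      0.6947       1.297
  Change        1.217     -0.8116
  Equil         1.912      0.4854
  solve Keq expr → x = -0.4058; check Q = 0.03371
Then remove 0.5282 M of E.
Step 2:
                    E           B
  Initial       1.384      0.4854
  Change       0.1863     -0.1242
  Equil          1.57      0.3612
  solve Keq expr → x = -0.0621; check Q = 0.03371
Then remove 0.113 M of B.
Step 3:
                    E           B
  Initial        1.57      0.2482
  Change      -0.1124     0.07492
  Equil         1.458      0.3232
  solve Keq expr → x = 0.03746; check Q = 0.03371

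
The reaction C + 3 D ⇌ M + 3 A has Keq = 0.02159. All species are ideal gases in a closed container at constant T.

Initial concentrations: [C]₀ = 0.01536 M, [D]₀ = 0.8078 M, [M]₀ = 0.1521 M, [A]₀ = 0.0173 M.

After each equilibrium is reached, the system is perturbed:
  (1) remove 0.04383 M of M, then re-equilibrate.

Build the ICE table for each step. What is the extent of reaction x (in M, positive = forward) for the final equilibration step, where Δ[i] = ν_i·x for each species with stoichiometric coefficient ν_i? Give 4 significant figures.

Q₀ = 9.7267e-05 vs Keq = 0.02159 ⇒ Q<K, forward
Step 1:
                   C          D          M          A
  I          0.01536     0.8078     0.1521     0.0173
  C         -0.01258   -0.03773    0.01258    0.03773
  E         0.002783     0.7701     0.1647    0.05503
  solve Keq expr → x = 0.01258; check Q = 0.02159
Then remove 0.04383 M of M.
Step 2:
                   C          D          M          A
  I         0.002783     0.7701     0.1208    0.05503
  C       -5.3354e-04  -0.001601 5.3354e-04   0.001601
  E          0.00225     0.7685     0.1214    0.05663
  solve Keq expr → x = 5.3354e-04; check Q = 0.02159

x = 5.3354e-04 M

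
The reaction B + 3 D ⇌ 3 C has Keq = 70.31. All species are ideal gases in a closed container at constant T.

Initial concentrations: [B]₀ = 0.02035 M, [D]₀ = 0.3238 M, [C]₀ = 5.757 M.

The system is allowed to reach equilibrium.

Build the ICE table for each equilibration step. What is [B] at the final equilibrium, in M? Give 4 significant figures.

Q₀ = 2.7618e+05 vs Keq = 70.31 ⇒ Q>K, reverse
Step 1:
                  B         D         C
  Initial   0.02035    0.3238     5.757
  Change     0.3903     1.171    -1.171
  Equil      0.4107     1.495     4.586
  solve Keq expr → x = -0.3903; check Q = 70.31

[B]_eq = 0.4107 M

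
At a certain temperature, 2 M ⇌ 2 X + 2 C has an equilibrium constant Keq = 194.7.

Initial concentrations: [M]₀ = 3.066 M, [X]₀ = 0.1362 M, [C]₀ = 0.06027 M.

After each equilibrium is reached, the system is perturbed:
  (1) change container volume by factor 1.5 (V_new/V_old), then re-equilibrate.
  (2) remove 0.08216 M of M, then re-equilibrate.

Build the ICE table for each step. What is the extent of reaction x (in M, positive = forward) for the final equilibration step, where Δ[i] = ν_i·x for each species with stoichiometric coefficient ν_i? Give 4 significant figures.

x = -0.03255 M

Q₀ = 7.1682e-06 vs Keq = 194.7 ⇒ Q<K, forward
Step 1:
                    M           X           C
  Initial       3.066      0.1362     0.06027
  Change        -2.56        2.56        2.56
  Equil        0.5062       2.696        2.62
  solve Keq expr → x = 1.28; check Q = 194.7
Then change container volume by factor 1.5 (V_new/V_old).
Step 2:
                    M           X           C
  Initial      0.3375       1.797       1.747
  Change     -0.08925     0.08925     0.08925
  Equil        0.2482       1.887       1.836
  solve Keq expr → x = 0.04463; check Q = 194.7
Then remove 0.08216 M of M.
Step 3:
                    M           X           C
  Initial      0.1661       1.887       1.836
  Change       0.0651     -0.0651     -0.0651
  Equil        0.2312       1.821       1.771
  solve Keq expr → x = -0.03255; check Q = 194.7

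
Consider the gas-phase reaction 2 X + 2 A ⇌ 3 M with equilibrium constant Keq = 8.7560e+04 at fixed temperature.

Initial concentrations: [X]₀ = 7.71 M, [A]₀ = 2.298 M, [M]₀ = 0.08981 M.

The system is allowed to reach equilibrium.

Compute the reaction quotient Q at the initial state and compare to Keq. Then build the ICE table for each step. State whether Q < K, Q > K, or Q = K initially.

Q₀ = 2.3076e-06; Q < K (proceeds forward)

Q₀ = 2.3076e-06 vs Keq = 8.7560e+04 ⇒ Q<K, forward
Step 1:
                   X          A          M
  init          7.71      2.298    0.08981
  Δ           -2.294     -2.294      3.441
  eq           5.416   0.004139      3.531
  solve Keq expr → x = 1.147; check Q = 8.7560e+04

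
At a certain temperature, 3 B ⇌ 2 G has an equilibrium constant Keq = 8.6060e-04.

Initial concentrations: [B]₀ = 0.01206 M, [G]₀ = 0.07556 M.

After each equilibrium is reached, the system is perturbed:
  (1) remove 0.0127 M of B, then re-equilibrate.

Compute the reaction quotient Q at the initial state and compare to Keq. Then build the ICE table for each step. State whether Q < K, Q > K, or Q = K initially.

Q₀ = 3255; Q > K (proceeds reverse)

Q₀ = 3255 vs Keq = 8.6060e-04 ⇒ Q>K, reverse
Step 1:
                  B         G
  Initial   0.01206   0.07556
  Change     0.1114  -0.07429
  Equil      0.1235  0.001273
  solve Keq expr → x = -0.03714; check Q = 8.6060e-04
Then remove 0.0127 M of B.
Step 2:
                  B         G
  Initial    0.1108  0.001273
  Change  2.8070e-04 -1.8713e-04
  Equil      0.1111  0.001086
  solve Keq expr → x = -9.3567e-05; check Q = 8.6060e-04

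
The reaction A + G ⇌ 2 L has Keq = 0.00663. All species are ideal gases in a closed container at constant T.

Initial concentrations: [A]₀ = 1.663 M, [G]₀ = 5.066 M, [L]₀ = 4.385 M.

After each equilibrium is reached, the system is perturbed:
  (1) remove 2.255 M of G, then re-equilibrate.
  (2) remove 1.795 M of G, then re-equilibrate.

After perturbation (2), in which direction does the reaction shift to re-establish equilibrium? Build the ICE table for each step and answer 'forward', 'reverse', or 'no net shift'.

Direction: reverse

Q₀ = 2.282 vs Keq = 0.00663 ⇒ Q>K, reverse
Step 1:
                   A          G          L
  init         1.663      5.066      4.385
  Δ            1.986      1.986     -3.972
  eq           3.649      7.052      0.413
  solve Keq expr → x = -1.986; check Q = 0.00663
Then remove 2.255 M of G.
Step 2:
                   A          G          L
  init         3.649      4.797      0.413
  Δ          0.03476    0.03476   -0.06952
  eq           3.684      4.832     0.3435
  solve Keq expr → x = -0.03476; check Q = 0.00663
Then remove 1.795 M of G.
Step 3:
                   A          G          L
  init         3.684      3.037     0.3435
  Δ          0.03419    0.03419   -0.06839
  eq           3.718      3.071     0.2751
  solve Keq expr → x = -0.03419; check Q = 0.00663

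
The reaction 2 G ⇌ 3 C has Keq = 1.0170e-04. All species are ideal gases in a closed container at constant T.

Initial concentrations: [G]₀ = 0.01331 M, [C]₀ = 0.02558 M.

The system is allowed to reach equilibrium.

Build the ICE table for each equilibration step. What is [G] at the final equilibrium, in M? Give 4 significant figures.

Q₀ = 0.09448 vs Keq = 1.0170e-04 ⇒ Q>K, reverse
Step 1:
                  G         C
  I         0.01331   0.02558
  C         0.01422  -0.02132
  E         0.02753  0.004255
  solve Keq expr → x = -0.007108; check Q = 1.0170e-04

[G]_eq = 0.02753 M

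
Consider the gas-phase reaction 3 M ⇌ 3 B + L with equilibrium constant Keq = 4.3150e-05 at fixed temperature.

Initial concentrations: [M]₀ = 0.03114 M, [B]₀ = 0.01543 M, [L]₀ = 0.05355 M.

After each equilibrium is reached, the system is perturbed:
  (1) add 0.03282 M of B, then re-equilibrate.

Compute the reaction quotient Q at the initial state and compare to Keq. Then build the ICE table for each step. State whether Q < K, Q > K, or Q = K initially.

Q₀ = 0.006515 vs Keq = 4.3150e-05 ⇒ Q>K, reverse
Step 1:
                    M           B           L
  I           0.03114     0.01543     0.05355
  C           0.01138    -0.01138   -0.003792
  E           0.04252    0.004054     0.04976
  solve Keq expr → x = -0.003792; check Q = 4.3150e-05
Then add 0.03282 M of B.
Step 2:
                    M           B           L
  I           0.04252     0.03687     0.04976
  C           0.02949    -0.02949   -0.009829
  E             0.072    0.007389     0.03993
  solve Keq expr → x = -0.009829; check Q = 4.3150e-05

Q₀ = 0.006515; Q > K (proceeds reverse)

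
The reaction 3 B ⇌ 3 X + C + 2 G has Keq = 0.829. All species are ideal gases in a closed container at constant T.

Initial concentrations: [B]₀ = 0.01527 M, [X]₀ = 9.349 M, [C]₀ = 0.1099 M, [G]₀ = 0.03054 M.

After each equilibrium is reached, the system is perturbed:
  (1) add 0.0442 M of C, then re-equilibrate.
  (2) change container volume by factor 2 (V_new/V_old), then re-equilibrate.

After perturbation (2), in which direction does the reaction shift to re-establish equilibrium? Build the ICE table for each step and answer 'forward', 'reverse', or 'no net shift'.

Q₀ = 2.3524e+04 vs Keq = 0.829 ⇒ Q>K, reverse
Step 1:
                   B          X          C          G
  init       0.01527      9.349     0.1099    0.03054
  Δ          0.04359   -0.04359   -0.01453   -0.02906
  eq         0.05886      9.305    0.09537   0.001483
  solve Keq expr → x = -0.01453; check Q = 0.829
Then add 0.0442 M of C.
Step 2:
                   B          X          C          G
  init       0.05886      9.305     0.1396   0.001483
  Δ       3.6749e-04 -3.6749e-04 -1.2250e-04 -2.4499e-04
  eq         0.05922      9.305     0.1394   0.001238
  solve Keq expr → x = -1.2250e-04; check Q = 0.829
Then change container volume by factor 2 (V_new/V_old).
Step 3:
                   B          X          C          G
  init       0.02961      4.653    0.06972 6.1901e-04
  Δ        -0.001492   0.001492 4.9732e-04 9.9465e-04
  eq         0.02812      4.654    0.07022   0.001614
  solve Keq expr → x = 4.9732e-04; check Q = 0.829

Direction: forward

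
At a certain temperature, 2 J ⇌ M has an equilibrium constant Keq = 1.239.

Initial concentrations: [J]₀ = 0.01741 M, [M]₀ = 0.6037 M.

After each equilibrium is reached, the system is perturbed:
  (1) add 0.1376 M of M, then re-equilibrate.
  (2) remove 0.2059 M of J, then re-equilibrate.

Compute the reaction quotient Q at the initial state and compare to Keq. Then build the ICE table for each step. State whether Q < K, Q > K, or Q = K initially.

Q₀ = 1992; Q > K (proceeds reverse)

Q₀ = 1992 vs Keq = 1.239 ⇒ Q>K, reverse
Step 1:
                  J         M
  I         0.01741    0.6037
  C          0.5122   -0.2561
  E          0.5297    0.3476
  solve Keq expr → x = -0.2561; check Q = 1.239
Then add 0.1376 M of M.
Step 2:
                  J         M
  I          0.5297    0.4852
  C         0.07234  -0.03617
  E           0.602     0.449
  solve Keq expr → x = -0.03617; check Q = 1.239
Then remove 0.2059 M of J.
Step 3:
                  J         M
  I          0.3961     0.449
  C          0.1524  -0.07622
  E          0.5485    0.3728
  solve Keq expr → x = -0.07622; check Q = 1.239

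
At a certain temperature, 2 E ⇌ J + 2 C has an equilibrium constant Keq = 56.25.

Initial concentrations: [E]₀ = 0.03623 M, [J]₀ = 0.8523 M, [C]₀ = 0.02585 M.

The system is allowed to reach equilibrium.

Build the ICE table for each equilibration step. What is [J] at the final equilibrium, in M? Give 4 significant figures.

Q₀ = 0.4339 vs Keq = 56.25 ⇒ Q<K, forward
Step 1:
                   E          J          C
  Initial    0.03623     0.8523    0.02585
  Change    -0.02937    0.01469    0.02937
  Equil     0.006856      0.867    0.05522
  solve Keq expr → x = 0.01469; check Q = 56.25

[J]_eq = 0.867 M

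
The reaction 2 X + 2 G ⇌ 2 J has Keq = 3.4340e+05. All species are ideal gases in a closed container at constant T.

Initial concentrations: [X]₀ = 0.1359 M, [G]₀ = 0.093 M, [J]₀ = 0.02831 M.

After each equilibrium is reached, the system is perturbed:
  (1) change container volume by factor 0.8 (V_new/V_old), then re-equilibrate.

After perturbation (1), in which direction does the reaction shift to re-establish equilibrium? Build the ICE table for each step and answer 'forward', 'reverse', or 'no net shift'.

Direction: forward

Q₀ = 5.017 vs Keq = 3.4340e+05 ⇒ Q<K, forward
Step 1:
                   X          G          J
  I           0.1359      0.093    0.02831
  C         -0.08876   -0.08876    0.08876
  E          0.04714   0.004238     0.1171
  solve Keq expr → x = 0.04438; check Q = 3.4340e+05
Then change container volume by factor 0.8 (V_new/V_old).
Step 2:
                   X          G          J
  I          0.05892   0.005298     0.1463
  C       -9.6098e-04 -9.6098e-04 9.6098e-04
  E          0.05796   0.004337     0.1473
  solve Keq expr → x = 4.8049e-04; check Q = 3.4340e+05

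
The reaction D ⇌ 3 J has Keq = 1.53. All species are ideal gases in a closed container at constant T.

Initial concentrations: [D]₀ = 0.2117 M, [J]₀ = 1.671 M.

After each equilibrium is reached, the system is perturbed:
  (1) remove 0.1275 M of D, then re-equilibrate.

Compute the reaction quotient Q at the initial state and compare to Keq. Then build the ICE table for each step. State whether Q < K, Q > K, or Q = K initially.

Q₀ = 22.04; Q > K (proceeds reverse)

Q₀ = 22.04 vs Keq = 1.53 ⇒ Q>K, reverse
Step 1:
                    D           J
  init         0.2117       1.671
  Δ            0.2584     -0.7751
  eq           0.4701      0.8959
  solve Keq expr → x = -0.2584; check Q = 1.53
Then remove 0.1275 M of D.
Step 2:
                    D           J
  init         0.3426      0.8959
  Δ           0.02381    -0.07142
  eq           0.3664      0.8245
  solve Keq expr → x = -0.02381; check Q = 1.53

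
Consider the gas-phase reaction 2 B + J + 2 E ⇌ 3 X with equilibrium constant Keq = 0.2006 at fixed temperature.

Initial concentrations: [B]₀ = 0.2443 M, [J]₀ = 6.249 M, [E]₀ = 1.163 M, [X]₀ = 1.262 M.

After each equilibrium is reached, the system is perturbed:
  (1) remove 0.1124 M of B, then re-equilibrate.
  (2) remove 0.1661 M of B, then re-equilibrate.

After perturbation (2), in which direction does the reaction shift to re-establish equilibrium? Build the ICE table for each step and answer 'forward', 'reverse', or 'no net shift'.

Q₀ = 3.984 vs Keq = 0.2006 ⇒ Q>K, reverse
Step 1:
                   B          J          E          X
  init        0.2443      6.249      1.163      1.262
  Δ           0.2606     0.1303     0.2606    -0.3909
  eq          0.5049      6.379      1.424     0.8711
  solve Keq expr → x = -0.1303; check Q = 0.2006
Then remove 0.1124 M of B.
Step 2:
                   B          J          E          X
  init        0.3925      6.379      1.424     0.8711
  Δ          0.04318    0.02159    0.04318   -0.06477
  eq          0.4357      6.401      1.467     0.8064
  solve Keq expr → x = -0.02159; check Q = 0.2006
Then remove 0.1661 M of B.
Step 3:
                   B          J          E          X
  init        0.2696      6.401      1.467     0.8064
  Δ          0.06863    0.03431    0.06863    -0.1029
  eq          0.3382      6.435      1.535     0.7034
  solve Keq expr → x = -0.03431; check Q = 0.2006

Direction: reverse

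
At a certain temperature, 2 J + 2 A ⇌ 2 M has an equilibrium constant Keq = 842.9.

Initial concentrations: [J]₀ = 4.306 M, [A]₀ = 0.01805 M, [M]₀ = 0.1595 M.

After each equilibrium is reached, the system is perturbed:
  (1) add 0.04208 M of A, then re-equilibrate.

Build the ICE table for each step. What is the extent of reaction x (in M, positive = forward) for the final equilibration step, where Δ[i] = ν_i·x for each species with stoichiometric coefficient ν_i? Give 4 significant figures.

x = 0.02086 M

Q₀ = 4.211 vs Keq = 842.9 ⇒ Q<K, forward
Step 1:
                    J           A           M
  init          4.306     0.01805      0.1595
  Δ          -0.01664    -0.01664     0.01664
  eq            4.289    0.001414      0.1761
  solve Keq expr → x = 0.008318; check Q = 842.9
Then add 0.04208 M of A.
Step 2:
                    J           A           M
  init          4.289     0.04349      0.1761
  Δ          -0.04173    -0.04173     0.04173
  eq            4.248    0.001767      0.2179
  solve Keq expr → x = 0.02086; check Q = 842.9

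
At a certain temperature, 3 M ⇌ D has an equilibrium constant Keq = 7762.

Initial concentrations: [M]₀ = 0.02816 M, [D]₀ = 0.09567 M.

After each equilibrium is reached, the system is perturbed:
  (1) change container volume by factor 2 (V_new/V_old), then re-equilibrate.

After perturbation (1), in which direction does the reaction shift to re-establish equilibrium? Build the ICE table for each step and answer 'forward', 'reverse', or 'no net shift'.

Direction: reverse

Q₀ = 4284 vs Keq = 7762 ⇒ Q<K, forward
Step 1:
                   M          D
  I          0.02816    0.09567
  C        -0.004929   0.001643
  E          0.02323    0.09731
  solve Keq expr → x = 0.001643; check Q = 7762
Then change container volume by factor 2 (V_new/V_old).
Step 2:
                   M          D
  I          0.01162    0.04866
  C         0.006543  -0.002181
  E          0.01816    0.04648
  solve Keq expr → x = -0.002181; check Q = 7762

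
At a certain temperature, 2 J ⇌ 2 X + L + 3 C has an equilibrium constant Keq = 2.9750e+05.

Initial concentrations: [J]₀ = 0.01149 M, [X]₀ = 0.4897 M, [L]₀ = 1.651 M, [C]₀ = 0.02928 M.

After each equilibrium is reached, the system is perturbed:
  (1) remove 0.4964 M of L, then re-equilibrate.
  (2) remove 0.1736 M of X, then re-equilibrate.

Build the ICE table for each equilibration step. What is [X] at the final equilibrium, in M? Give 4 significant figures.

[X]_eq = 0.3276 M

Q₀ = 0.07528 vs Keq = 2.9750e+05 ⇒ Q<K, forward
Step 1:
                   J          X          L          C
  init       0.01149     0.4897      1.651    0.02928
  Δ         -0.01148    0.01148   0.005739    0.01722
  eq      1.1858e-05     0.5012      1.657     0.0465
  solve Keq expr → x = 0.005739; check Q = 2.9750e+05
Then remove 0.4964 M of L.
Step 2:
                   J          X          L          C
  init    1.1858e-05     0.5012       1.16     0.0465
  Δ       -1.9333e-06 1.9333e-06 9.6664e-07 2.8999e-06
  eq      9.9249e-06     0.5012       1.16     0.0465
  solve Keq expr → x = 9.6664e-07; check Q = 2.9750e+05
Then remove 0.1736 M of X.
Step 3:
                   J          X          L          C
  init    9.9249e-06     0.3276       1.16     0.0465
  Δ       -3.4366e-06 3.4366e-06 1.7183e-06 5.1550e-06
  eq      6.4882e-06     0.3276       1.16    0.04651
  solve Keq expr → x = 1.7183e-06; check Q = 2.9750e+05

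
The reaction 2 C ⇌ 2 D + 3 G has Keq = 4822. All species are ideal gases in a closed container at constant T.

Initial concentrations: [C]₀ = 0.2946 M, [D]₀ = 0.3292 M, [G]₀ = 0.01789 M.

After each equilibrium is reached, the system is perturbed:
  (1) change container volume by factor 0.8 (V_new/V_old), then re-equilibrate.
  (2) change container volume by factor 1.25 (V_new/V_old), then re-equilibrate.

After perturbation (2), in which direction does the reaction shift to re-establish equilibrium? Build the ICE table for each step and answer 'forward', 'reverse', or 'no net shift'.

Q₀ = 7.1497e-06 vs Keq = 4822 ⇒ Q<K, forward
Step 1:
                   C          D          G
  I           0.2946     0.3292    0.01789
  C          -0.2918     0.2918     0.4378
  E         0.002751      0.621     0.4557
  solve Keq expr → x = 0.1459; check Q = 4822
Then change container volume by factor 0.8 (V_new/V_old).
Step 2:
                   C          D          G
  I         0.003439     0.7763     0.5696
  C         0.001334  -0.001334     -0.002
  E         0.004772      0.775     0.5676
  solve Keq expr → x = -6.6675e-04; check Q = 4822
Then change container volume by factor 1.25 (V_new/V_old).
Step 3:
                   C          D          G
  I         0.003818       0.62     0.4541
  C        -0.001067   0.001067     0.0016
  E         0.002751      0.621     0.4557
  solve Keq expr → x = 5.3340e-04; check Q = 4822

Direction: forward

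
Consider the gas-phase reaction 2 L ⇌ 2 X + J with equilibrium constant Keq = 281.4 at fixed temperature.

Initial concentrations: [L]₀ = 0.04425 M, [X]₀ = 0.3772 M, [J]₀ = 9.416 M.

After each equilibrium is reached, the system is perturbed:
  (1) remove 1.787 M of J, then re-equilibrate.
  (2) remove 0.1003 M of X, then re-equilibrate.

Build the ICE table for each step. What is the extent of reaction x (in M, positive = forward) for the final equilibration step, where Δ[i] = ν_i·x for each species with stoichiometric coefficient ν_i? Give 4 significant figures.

Q₀ = 684.2 vs Keq = 281.4 ⇒ Q>K, reverse
Step 1:
                    L           X           J
  Initial     0.04425      0.3772       9.416
  Change      0.02089    -0.02089    -0.01045
  Equil       0.06514      0.3563       9.406
  solve Keq expr → x = -0.01045; check Q = 281.4
Then remove 1.787 M of J.
Step 2:
                    L           X           J
  Initial     0.06514      0.3563       7.619
  Change    -0.005584    0.005584    0.002792
  Equil       0.05956      0.3619       7.621
  solve Keq expr → x = 0.002792; check Q = 281.4
Then remove 0.1003 M of X.
Step 3:
                    L           X           J
  Initial     0.05956      0.2616       7.621
  Change     -0.01416     0.01416    0.007078
  Equil        0.0454      0.2757       7.628
  solve Keq expr → x = 0.007078; check Q = 281.4

x = 0.007078 M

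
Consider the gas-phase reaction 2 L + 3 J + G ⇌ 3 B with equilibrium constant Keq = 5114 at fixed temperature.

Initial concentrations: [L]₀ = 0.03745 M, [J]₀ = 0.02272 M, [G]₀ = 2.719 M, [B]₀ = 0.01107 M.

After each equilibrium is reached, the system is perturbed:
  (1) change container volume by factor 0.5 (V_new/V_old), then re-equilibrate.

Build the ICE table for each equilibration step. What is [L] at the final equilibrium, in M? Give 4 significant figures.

Q₀ = 30.33 vs Keq = 5114 ⇒ Q<K, forward
Step 1:
                    L           J           G           B
  I           0.03745     0.02272       2.719     0.01107
  C         -0.008274    -0.01241   -0.004137     0.01241
  E           0.02918     0.01031       2.715     0.02348
  solve Keq expr → x = 0.004137; check Q = 5114
Then change container volume by factor 0.5 (V_new/V_old).
Step 2:
                    L           J           G           B
  I           0.05835     0.02062        5.43     0.04696
  C         -0.005211   -0.007817   -0.002606    0.007817
  E           0.05314      0.0128       5.427     0.05478
  solve Keq expr → x = 0.002606; check Q = 5114

[L]_eq = 0.05314 M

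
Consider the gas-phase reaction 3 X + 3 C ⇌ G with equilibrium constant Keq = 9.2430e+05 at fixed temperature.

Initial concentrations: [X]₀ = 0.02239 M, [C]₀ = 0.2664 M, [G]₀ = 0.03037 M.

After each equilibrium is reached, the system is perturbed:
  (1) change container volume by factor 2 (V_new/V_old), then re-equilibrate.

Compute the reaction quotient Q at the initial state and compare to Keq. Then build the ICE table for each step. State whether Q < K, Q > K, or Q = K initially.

Q₀ = 1.4311e+05; Q < K (proceeds forward)

Q₀ = 1.4311e+05 vs Keq = 9.2430e+05 ⇒ Q<K, forward
Step 1:
                  X         C         G
  I         0.02239    0.2664   0.03037
  C       -0.009503 -0.009503  0.003168
  E         0.01289    0.2569   0.03354
  solve Keq expr → x = 0.003168; check Q = 9.2430e+05
Then change container volume by factor 2 (V_new/V_old).
Step 2:
                  X         C         G
  I        0.006443    0.1284   0.01677
  C         0.01093   0.01093 -0.003644
  E         0.01737    0.1394   0.01313
  solve Keq expr → x = -0.003644; check Q = 9.2430e+05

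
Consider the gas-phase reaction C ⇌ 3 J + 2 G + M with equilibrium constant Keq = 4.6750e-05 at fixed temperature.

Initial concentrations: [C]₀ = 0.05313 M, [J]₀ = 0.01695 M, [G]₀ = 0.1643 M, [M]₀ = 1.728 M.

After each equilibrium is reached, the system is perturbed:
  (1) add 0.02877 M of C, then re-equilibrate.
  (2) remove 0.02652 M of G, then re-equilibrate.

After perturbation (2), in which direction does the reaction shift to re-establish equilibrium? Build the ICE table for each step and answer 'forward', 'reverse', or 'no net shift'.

Direction: forward

Q₀ = 4.2755e-06 vs Keq = 4.6750e-05 ⇒ Q<K, forward
Step 1:
                  C         J         G         M
  init      0.05313   0.01695    0.1643     1.728
  Δ       -0.005857   0.01757   0.01171  0.005857
  eq        0.04727   0.03452     0.176     1.734
  solve Keq expr → x = 0.005857; check Q = 4.6750e-05
Then add 0.02877 M of C.
Step 2:
                  C         J         G         M
  init      0.07604   0.03452     0.176     1.734
  Δ       -0.001701  0.005102  0.003401  0.001701
  eq        0.07434   0.03962    0.1794     1.736
  solve Keq expr → x = 0.001701; check Q = 4.6750e-05
Then remove 0.02652 M of G.
Step 3:
                  C         J         G         M
  init      0.07434   0.03962    0.1529     1.736
  Δ       -0.001244  0.003732  0.002488  0.001244
  eq         0.0731   0.04336    0.1554     1.737
  solve Keq expr → x = 0.001244; check Q = 4.6750e-05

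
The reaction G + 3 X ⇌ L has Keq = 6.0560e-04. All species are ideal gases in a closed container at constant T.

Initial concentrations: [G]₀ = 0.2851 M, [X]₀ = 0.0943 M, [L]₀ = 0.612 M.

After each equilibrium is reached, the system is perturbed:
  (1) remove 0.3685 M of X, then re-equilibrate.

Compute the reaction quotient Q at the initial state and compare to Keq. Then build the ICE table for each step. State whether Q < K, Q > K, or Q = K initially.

Q₀ = 2560; Q > K (proceeds reverse)

Q₀ = 2560 vs Keq = 6.0560e-04 ⇒ Q>K, reverse
Step 1:
                  G         X         L
  I          0.2851    0.0943     0.612
  C          0.6082     1.825   -0.6082
  E          0.8933     1.919  0.003822
  solve Keq expr → x = -0.6082; check Q = 6.0560e-04
Then remove 0.3685 M of X.
Step 2:
                  G         X         L
  I          0.8933      1.55  0.003822
  C        0.001781  0.005344 -0.001781
  E          0.8951     1.556  0.002041
  solve Keq expr → x = -0.001781; check Q = 6.0560e-04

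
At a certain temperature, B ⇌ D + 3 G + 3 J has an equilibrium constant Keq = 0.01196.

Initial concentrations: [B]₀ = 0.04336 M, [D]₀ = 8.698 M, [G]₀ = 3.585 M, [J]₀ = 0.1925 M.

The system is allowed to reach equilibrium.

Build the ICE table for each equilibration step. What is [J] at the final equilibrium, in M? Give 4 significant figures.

Q₀ = 65.93 vs Keq = 0.01196 ⇒ Q>K, reverse
Step 1:
                   B          D          G          J
  I          0.04336      8.698      3.585     0.1925
  C          0.05907   -0.05907    -0.1772    -0.1772
  E           0.1024      8.639      3.408     0.0153
  solve Keq expr → x = -0.05907; check Q = 0.01196

[J]_eq = 0.0153 M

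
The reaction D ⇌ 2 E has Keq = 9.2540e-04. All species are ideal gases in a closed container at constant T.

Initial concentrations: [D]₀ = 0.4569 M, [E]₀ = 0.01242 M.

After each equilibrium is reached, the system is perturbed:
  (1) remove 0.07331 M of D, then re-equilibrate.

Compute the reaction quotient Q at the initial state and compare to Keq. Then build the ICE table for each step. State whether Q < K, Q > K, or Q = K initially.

Q₀ = 3.3762e-04 vs Keq = 9.2540e-04 ⇒ Q<K, forward
Step 1:
                  D         E
  Initial    0.4569   0.01242
  Change  -0.004026  0.008052
  Equil      0.4529   0.02047
  solve Keq expr → x = 0.004026; check Q = 9.2540e-04
Then remove 0.07331 M of D.
Step 2:
                  D         E
  Initial    0.3796   0.02047
  Change  8.5448e-04 -0.001709
  Equil      0.3804   0.01876
  solve Keq expr → x = -8.5448e-04; check Q = 9.2540e-04

Q₀ = 3.3762e-04; Q < K (proceeds forward)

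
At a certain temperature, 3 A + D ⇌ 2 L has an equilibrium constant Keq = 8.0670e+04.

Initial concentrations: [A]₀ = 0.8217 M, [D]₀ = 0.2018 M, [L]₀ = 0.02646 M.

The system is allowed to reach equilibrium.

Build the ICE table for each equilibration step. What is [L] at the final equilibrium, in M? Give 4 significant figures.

Q₀ = 0.006253 vs Keq = 8.0670e+04 ⇒ Q<K, forward
Step 1:
                  A         D         L
  Initial    0.8217    0.2018   0.02646
  Change    -0.6047   -0.2016    0.4032
  Equil       0.217 2.2399e-04    0.4296
  solve Keq expr → x = 0.2016; check Q = 8.0670e+04

[L]_eq = 0.4296 M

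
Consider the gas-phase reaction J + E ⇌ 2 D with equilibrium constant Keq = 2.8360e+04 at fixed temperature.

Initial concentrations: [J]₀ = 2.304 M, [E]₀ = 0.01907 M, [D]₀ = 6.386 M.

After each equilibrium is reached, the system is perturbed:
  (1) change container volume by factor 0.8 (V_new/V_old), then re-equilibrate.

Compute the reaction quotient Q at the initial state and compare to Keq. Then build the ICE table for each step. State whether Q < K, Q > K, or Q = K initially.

Q₀ = 928.2; Q < K (proceeds forward)

Q₀ = 928.2 vs Keq = 2.8360e+04 ⇒ Q<K, forward
Step 1:
                  J         E         D
  I           2.304   0.01907     6.386
  C        -0.01843  -0.01843   0.03687
  E           2.286 6.3644e-04     6.423
  solve Keq expr → x = 0.01843; check Q = 2.8360e+04
Then change container volume by factor 0.8 (V_new/V_old).
Step 2:
                  J         E         D
  I           2.857 7.9555e-04     8.029
  C               0         0         0
  E           2.857 7.9555e-04     8.029
  solve Keq expr → x = 0; check Q = 2.8360e+04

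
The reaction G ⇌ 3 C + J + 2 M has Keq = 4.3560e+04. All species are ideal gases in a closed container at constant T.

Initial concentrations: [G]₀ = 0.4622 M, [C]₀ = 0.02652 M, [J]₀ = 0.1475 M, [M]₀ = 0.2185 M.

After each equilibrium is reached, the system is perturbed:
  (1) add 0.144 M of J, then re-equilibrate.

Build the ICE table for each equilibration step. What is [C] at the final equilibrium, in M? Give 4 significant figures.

Q₀ = 2.8417e-07 vs Keq = 4.3560e+04 ⇒ Q<K, forward
Step 1:
                    G           C           J           M
  Initial      0.4622     0.02652      0.1475      0.2185
  Change      -0.4621       1.386      0.4621      0.9243
  Equil    5.1561e-05       1.413      0.6096       1.143
  solve Keq expr → x = 0.4621; check Q = 4.3560e+04
Then add 0.144 M of J.
Step 2:
                    G           C           J           M
  Initial  5.1561e-05       1.413      0.7536       1.143
  Change   1.2170e-05 -3.6511e-05 -1.2170e-05 -2.4340e-05
  Equil    6.3732e-05       1.413      0.7536       1.143
  solve Keq expr → x = -1.2170e-05; check Q = 4.3560e+04

[C]_eq = 1.413 M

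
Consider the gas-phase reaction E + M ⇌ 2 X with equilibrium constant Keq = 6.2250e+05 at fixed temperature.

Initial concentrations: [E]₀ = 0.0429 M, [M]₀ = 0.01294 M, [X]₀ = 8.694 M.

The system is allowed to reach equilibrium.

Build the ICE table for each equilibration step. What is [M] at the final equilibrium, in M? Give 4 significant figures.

[M]_eq = 0.00363 M

Q₀ = 1.3616e+05 vs Keq = 6.2250e+05 ⇒ Q<K, forward
Step 1:
                    E           M           X
  I            0.0429     0.01294       8.694
  C          -0.00931    -0.00931     0.01862
  E           0.03359     0.00363       8.713
  solve Keq expr → x = 0.00931; check Q = 6.2250e+05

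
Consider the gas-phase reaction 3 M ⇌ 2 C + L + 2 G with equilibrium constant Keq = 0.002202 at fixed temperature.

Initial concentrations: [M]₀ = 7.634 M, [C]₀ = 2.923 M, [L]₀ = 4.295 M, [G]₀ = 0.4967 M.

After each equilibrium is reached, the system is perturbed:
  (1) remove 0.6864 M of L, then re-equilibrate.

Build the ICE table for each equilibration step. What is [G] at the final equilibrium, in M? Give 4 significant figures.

[G]_eq = 0.2177 M

Q₀ = 0.02035 vs Keq = 0.002202 ⇒ Q>K, reverse
Step 1:
                    M           C           L           G
  init          7.634       2.923       4.295      0.4967
  Δ            0.4431     -0.2954     -0.1477     -0.2954
  eq            8.077       2.628       4.147      0.2013
  solve Keq expr → x = -0.1477; check Q = 0.002202
Then remove 0.6864 M of L.
Step 2:
                    M           C           L           G
  init          8.077       2.628       3.461      0.2013
  Δ          -0.02465     0.01643    0.008215     0.01643
  eq            8.052       2.644       3.469      0.2177
  solve Keq expr → x = 0.008215; check Q = 0.002202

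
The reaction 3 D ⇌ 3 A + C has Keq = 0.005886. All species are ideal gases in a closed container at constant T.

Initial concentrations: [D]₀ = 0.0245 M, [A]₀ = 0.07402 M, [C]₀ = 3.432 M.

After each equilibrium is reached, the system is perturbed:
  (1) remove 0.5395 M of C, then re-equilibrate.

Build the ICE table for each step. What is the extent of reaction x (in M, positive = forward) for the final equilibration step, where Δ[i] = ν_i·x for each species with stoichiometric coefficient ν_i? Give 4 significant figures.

x = 1.8428e-04 M

Q₀ = 94.64 vs Keq = 0.005886 ⇒ Q>K, reverse
Step 1:
                  D         A         C
  Initial    0.0245   0.07402     3.432
  Change    0.06347  -0.06347  -0.02116
  Equil     0.08797   0.01055     3.411
  solve Keq expr → x = -0.02116; check Q = 0.005886
Then remove 0.5395 M of C.
Step 2:
                  D         A         C
  Initial   0.08797   0.01055     2.871
  Change  -5.5283e-04 5.5283e-04 1.8428e-04
  Equil     0.08742    0.0111     2.872
  solve Keq expr → x = 1.8428e-04; check Q = 0.005886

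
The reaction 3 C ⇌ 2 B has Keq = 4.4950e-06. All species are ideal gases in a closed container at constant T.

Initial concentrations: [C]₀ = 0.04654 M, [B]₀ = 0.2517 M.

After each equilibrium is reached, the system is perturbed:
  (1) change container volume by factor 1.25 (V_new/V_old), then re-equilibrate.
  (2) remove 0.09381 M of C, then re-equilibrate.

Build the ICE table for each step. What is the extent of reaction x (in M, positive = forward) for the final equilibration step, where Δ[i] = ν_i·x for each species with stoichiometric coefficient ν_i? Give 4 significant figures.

x = -8.0293e-05 M

Q₀ = 628.5 vs Keq = 4.4950e-06 ⇒ Q>K, reverse
Step 1:
                  C         B
  Initial   0.04654    0.2517
  Change     0.3767   -0.2511
  Equil      0.4232 5.8372e-04
  solve Keq expr → x = -0.1256; check Q = 4.4950e-06
Then change container volume by factor 1.25 (V_new/V_old).
Step 2:
                  C         B
  Initial    0.3386 4.6698e-04
  Change  7.3745e-05 -4.9164e-05
  Equil      0.3386 4.1781e-04
  solve Keq expr → x = -2.4582e-05; check Q = 4.4950e-06
Then remove 0.09381 M of C.
Step 3:
                  C         B
  Initial    0.2448 4.1781e-04
  Change  2.4088e-04 -1.6059e-04
  Equil      0.2451 2.5723e-04
  solve Keq expr → x = -8.0293e-05; check Q = 4.4950e-06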